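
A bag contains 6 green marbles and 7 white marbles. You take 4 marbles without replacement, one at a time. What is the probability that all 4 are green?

3/143

P = 6/13 × 5/12 × 4/11 × 3/10 = 360/17160 = 3/143.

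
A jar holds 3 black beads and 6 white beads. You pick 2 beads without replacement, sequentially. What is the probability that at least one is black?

7/12

P(no black) = 6/9 × 5/8 = 30/72 = 5/12.
P(at least one) = 1 − 5/12 = 7/12.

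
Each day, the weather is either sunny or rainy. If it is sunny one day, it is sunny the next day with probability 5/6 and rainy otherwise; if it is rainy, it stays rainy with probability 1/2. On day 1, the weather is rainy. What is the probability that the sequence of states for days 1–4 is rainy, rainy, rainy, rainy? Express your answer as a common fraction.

Day 1 is given. For each transition, use the conditional probability from the current state:
P(rainy | rainy) = 1/2; P(rainy | rainy) = 1/2; P(rainy | rainy) = 1/2.
P = 1/2 × 1/2 × 1/2 = 1/8.

1/8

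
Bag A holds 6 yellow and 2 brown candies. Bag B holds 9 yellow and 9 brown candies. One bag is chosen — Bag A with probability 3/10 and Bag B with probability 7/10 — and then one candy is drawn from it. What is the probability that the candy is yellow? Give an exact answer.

From Bag A: P(yellow) = 6/8.
From Bag B: P(yellow) = 9/18.
Total probability = (3/10)(6/8) + (7/10)(9/18) = 23/40.

23/40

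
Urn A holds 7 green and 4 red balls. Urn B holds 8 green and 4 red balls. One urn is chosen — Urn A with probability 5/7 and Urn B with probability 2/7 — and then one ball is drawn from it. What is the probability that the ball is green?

149/231

From Urn A: P(green) = 7/11.
From Urn B: P(green) = 8/12.
Total probability = (5/7)(7/11) + (2/7)(8/12) = 149/231.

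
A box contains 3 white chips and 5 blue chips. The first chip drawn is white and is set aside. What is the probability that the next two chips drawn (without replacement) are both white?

1/21

With the first chip removed, 2 white remain out of 7.
P = 2/7 × 1/6 = 2/42 = 1/21.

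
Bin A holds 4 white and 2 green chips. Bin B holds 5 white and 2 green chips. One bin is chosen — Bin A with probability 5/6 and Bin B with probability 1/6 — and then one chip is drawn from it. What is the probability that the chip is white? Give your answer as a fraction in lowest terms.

From Bin A: P(white) = 4/6.
From Bin B: P(white) = 5/7.
Total probability = (5/6)(4/6) + (1/6)(5/7) = 85/126.

85/126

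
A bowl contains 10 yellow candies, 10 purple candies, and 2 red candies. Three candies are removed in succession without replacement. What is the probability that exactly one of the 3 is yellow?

One ordering (yellow drawn first) has probability 10/22 × 12/21 × 11/20 = 1320/9240 = 1/7.
There are C(3,1) = 3 such orderings, each equally likely, so P = 3 × 1/7 = 3/7.

3/7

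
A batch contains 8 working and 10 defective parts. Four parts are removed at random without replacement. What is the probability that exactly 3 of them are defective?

16/51

One ordering (defective drawn first) has probability 10/18 × 9/17 × 8/16 × 8/15 = 5760/73440 = 4/51.
There are C(4,3) = 4 such orderings, each equally likely, so P = 4 × 4/51 = 16/51.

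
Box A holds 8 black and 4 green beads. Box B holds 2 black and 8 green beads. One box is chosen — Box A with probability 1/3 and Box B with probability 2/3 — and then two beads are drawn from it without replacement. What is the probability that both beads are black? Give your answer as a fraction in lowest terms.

232/1485

From Box A: P(both black) = (8/12)(7/11) = 14/33.
From Box B: P(both black) = (2/10)(1/9) = 1/45.
Total probability = (1/3)(14/33) + (2/3)(1/45) = 232/1485.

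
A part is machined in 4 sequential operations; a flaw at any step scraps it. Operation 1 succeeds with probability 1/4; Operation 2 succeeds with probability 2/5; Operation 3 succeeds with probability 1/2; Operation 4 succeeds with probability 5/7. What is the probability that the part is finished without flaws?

1/28

Each stage is reached only if all earlier stages succeed, so
P = 1/4 × 2/5 × 1/2 × 5/7 = 10/280 = 1/28.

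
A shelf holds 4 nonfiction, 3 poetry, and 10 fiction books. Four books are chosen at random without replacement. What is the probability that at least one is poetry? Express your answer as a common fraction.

197/340

P(no poetry) = 14/17 × 13/16 × 12/15 × 11/14 = 24024/57120 = 143/340.
P(at least one) = 1 − 143/340 = 197/340.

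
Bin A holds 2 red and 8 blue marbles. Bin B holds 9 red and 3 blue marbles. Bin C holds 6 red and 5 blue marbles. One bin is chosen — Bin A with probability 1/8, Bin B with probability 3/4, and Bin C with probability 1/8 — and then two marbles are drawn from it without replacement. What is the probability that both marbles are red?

From Bin A: P(both red) = (2/10)(1/9) = 1/45.
From Bin B: P(both red) = (9/12)(8/11) = 6/11.
From Bin C: P(both red) = (6/11)(5/10) = 3/11.
Total probability = (1/8)(1/45) + (3/4)(6/11) + (1/8)(3/11) = 883/1980.

883/1980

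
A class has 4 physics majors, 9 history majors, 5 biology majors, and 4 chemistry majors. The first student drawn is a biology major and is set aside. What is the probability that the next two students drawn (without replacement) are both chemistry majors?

1/35

With the first student removed, 4 chemistry majors remain out of 21.
P = 4/21 × 3/20 = 12/420 = 1/35.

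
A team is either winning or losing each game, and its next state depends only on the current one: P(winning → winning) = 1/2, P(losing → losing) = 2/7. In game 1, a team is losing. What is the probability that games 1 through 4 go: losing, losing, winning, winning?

5/49

Game 1 is given. For each transition, use the conditional probability from the current state:
P(losing | losing) = 2/7; P(winning | losing) = 5/7; P(winning | winning) = 1/2.
P = 2/7 × 5/7 × 1/2 = 10/98 = 5/49.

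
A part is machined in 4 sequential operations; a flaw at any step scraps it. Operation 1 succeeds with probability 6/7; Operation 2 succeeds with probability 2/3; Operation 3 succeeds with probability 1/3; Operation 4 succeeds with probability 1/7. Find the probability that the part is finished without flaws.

Each stage is reached only if all earlier stages succeed, so
P = 6/7 × 2/3 × 1/3 × 1/7 = 12/441 = 4/147.

4/147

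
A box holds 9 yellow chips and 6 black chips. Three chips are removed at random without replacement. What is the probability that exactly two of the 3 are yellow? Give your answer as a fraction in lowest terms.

216/455

One ordering (yellow drawn first) has probability 9/15 × 8/14 × 6/13 = 432/2730 = 72/455.
There are C(3,2) = 3 such orderings, each equally likely, so P = 3 × 72/455 = 216/455.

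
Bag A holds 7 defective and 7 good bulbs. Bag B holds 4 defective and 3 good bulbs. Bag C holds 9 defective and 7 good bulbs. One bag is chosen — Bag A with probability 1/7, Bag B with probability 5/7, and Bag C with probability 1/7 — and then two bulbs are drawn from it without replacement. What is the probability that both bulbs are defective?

From Bag A: P(both defective) = (7/14)(6/13) = 3/13.
From Bag B: P(both defective) = (4/7)(3/6) = 2/7.
From Bag C: P(both defective) = (9/16)(8/15) = 3/10.
Total probability = (1/7)(3/13) + (5/7)(2/7) + (1/7)(3/10) = 1783/6370.

1783/6370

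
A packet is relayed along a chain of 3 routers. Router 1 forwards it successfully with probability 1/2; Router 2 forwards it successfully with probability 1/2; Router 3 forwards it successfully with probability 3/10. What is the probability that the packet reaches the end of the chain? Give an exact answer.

3/40

Each stage is reached only if all earlier stages succeed, so
P = 1/2 × 1/2 × 3/10 = 3/40.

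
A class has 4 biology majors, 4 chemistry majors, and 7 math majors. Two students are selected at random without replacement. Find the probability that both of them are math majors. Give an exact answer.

1/5

P = 7/15 × 6/14 = 42/210 = 1/5.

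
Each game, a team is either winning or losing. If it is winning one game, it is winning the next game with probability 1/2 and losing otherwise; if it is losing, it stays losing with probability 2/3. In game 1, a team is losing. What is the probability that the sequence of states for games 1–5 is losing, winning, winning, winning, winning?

Game 1 is given. For each transition, use the conditional probability from the current state:
P(winning | losing) = 1/3; P(winning | winning) = 1/2; P(winning | winning) = 1/2; P(winning | winning) = 1/2.
P = 1/3 × 1/2 × 1/2 × 1/2 = 1/24.

1/24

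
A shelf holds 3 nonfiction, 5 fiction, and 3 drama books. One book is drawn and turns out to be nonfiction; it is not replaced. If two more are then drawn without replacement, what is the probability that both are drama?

1/15

With the first book removed, 3 drama remain out of 10.
P = 3/10 × 2/9 = 6/90 = 1/15.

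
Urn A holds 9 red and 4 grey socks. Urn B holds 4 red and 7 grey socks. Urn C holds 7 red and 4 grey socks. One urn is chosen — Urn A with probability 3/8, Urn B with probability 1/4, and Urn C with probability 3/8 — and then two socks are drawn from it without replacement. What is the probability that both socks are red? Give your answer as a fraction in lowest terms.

From Urn A: P(both red) = (9/13)(8/12) = 6/13.
From Urn B: P(both red) = (4/11)(3/10) = 6/55.
From Urn C: P(both red) = (7/11)(6/10) = 21/55.
Total probability = (3/8)(6/13) + (1/4)(6/55) + (3/8)(21/55) = 393/1144.

393/1144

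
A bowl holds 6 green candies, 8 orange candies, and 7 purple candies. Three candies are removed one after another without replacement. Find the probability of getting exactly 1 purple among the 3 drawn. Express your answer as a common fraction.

91/190

One ordering (purple drawn first) has probability 7/21 × 14/20 × 13/19 = 1274/7980 = 91/570.
There are C(3,1) = 3 such orderings, each equally likely, so P = 3 × 91/570 = 91/190.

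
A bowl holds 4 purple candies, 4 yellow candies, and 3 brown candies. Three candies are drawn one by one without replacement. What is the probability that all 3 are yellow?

P = 4/11 × 3/10 × 2/9 = 24/990 = 4/165.

4/165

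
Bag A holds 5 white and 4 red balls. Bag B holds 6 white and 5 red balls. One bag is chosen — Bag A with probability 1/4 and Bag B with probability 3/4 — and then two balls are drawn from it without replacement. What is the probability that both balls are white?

217/792

From Bag A: P(both white) = (5/9)(4/8) = 5/18.
From Bag B: P(both white) = (6/11)(5/10) = 3/11.
Total probability = (1/4)(5/18) + (3/4)(3/11) = 217/792.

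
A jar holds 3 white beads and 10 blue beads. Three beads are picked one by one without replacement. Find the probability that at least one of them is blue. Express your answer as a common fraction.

P(no blue) = 3/13 × 2/12 × 1/11 = 6/1716 = 1/286.
P(at least one) = 1 − 1/286 = 285/286.

285/286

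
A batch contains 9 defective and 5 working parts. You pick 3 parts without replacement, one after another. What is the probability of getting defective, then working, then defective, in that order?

Chain rule:
P = 9/14 × 5/13 × 8/12 = 360/2184 = 15/91.

15/91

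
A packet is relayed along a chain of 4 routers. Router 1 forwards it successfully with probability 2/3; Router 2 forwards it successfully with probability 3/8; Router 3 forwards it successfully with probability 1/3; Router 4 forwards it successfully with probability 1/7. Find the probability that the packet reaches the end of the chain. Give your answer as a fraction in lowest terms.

1/84

Each stage is reached only if all earlier stages succeed, so
P = 2/3 × 3/8 × 1/3 × 1/7 = 6/504 = 1/84.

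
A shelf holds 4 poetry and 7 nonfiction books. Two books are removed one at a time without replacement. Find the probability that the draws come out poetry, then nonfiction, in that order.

14/55

Multiply the probability of each draw given the previous ones:
P = 4/11 × 7/10 = 28/110 = 14/55.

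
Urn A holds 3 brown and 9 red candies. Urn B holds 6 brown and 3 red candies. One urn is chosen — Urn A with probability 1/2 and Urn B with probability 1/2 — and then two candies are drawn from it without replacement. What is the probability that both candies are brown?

61/264

From Urn A: P(both brown) = (3/12)(2/11) = 1/22.
From Urn B: P(both brown) = (6/9)(5/8) = 5/12.
Total probability = (1/2)(1/22) + (1/2)(5/12) = 61/264.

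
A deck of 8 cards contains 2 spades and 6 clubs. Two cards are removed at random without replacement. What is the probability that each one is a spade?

1/28

P = 2/8 × 1/7 = 2/56 = 1/28.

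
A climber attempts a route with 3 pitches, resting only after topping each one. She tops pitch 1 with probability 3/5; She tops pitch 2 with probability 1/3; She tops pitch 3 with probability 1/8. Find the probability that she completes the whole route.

Multiplying along the chain,
P = 3/5 × 1/3 × 1/8 = 3/120 = 1/40.

1/40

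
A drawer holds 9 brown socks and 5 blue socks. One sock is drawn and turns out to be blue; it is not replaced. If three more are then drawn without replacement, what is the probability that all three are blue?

2/143

After the first draw, 4 of the remaining 13 socks are blue.
P = 4/13 × 3/12 × 2/11 = 24/1716 = 2/143.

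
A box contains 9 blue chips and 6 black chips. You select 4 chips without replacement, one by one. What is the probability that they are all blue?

6/65

P(all blue) = 9/15 × 8/14 × 7/13 × 6/12 = 3024/32760 = 6/65.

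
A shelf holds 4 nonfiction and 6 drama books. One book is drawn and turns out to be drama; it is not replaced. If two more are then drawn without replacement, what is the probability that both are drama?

After the first draw, 5 of the remaining 9 books are drama.
P = 5/9 × 4/8 = 20/72 = 5/18.

5/18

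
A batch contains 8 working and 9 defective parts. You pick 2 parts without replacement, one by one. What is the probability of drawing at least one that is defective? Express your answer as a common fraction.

27/34

P(no defective) = 8/17 × 7/16 = 56/272 = 7/34.
P(at least one) = 1 − 7/34 = 27/34.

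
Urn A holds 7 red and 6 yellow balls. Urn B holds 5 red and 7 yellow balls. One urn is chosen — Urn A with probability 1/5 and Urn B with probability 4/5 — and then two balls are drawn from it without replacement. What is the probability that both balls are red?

From Urn A: P(both red) = (7/13)(6/12) = 7/26.
From Urn B: P(both red) = (5/12)(4/11) = 5/33.
Total probability = (1/5)(7/26) + (4/5)(5/33) = 751/4290.

751/4290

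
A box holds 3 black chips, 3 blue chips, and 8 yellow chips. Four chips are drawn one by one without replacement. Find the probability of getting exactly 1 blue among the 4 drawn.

45/91

One ordering (blue drawn first) has probability 3/14 × 11/13 × 10/12 × 9/11 = 2970/24024 = 45/364.
There are C(4,1) = 4 such orderings, each equally likely, so P = 4 × 45/364 = 45/91.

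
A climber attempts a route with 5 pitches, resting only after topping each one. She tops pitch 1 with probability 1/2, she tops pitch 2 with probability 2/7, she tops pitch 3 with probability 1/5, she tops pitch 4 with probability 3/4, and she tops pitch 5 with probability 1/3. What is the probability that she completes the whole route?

1/140

Multiplying along the chain,
P = 1/2 × 2/7 × 1/5 × 3/4 × 1/3 = 6/840 = 1/140.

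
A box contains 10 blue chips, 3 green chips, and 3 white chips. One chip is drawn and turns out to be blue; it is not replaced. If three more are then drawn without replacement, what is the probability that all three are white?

1/455

With the first chip removed, 3 white remain out of 15.
P = 3/15 × 2/14 × 1/13 = 6/2730 = 1/455.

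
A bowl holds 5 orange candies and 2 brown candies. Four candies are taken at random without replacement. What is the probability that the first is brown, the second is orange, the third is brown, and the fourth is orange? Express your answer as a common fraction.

Each draw changes the counts, so multiply the conditional probabilities along the sequence:
P = 2/7 × 5/6 × 1/5 × 4/4 = 40/840 = 1/21.

1/21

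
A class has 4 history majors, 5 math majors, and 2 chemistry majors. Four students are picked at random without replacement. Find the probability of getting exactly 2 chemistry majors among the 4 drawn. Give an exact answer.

6/55

One ordering (chemistry majors drawn first) has probability 2/11 × 1/10 × 9/9 × 8/8 = 144/7920 = 1/55.
There are C(4,2) = 6 such orderings, each equally likely, so P = 6 × 1/55 = 6/55.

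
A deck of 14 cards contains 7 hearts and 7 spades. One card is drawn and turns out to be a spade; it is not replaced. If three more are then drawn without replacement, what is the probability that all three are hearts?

35/286

After the first draw, 7 of the remaining 13 cards are hearts.
P = 7/13 × 6/12 × 5/11 = 210/1716 = 35/286.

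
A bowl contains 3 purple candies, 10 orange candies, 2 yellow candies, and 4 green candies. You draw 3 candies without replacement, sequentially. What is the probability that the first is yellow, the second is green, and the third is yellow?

4/2907

Each draw changes the counts, so multiply the conditional probabilities along the sequence:
P = 2/19 × 4/18 × 1/17 = 8/5814 = 4/2907.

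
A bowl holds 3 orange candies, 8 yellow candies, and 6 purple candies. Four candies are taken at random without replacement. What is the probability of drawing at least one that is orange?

197/340

P(no orange) = 14/17 × 13/16 × 12/15 × 11/14 = 24024/57120 = 143/340.
P(at least one) = 1 − 143/340 = 197/340.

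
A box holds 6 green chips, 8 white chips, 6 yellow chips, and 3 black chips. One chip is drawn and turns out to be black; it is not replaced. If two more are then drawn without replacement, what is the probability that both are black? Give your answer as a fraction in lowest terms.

1/231

With the first chip removed, 2 black remain out of 22.
P = 2/22 × 1/21 = 2/462 = 1/231.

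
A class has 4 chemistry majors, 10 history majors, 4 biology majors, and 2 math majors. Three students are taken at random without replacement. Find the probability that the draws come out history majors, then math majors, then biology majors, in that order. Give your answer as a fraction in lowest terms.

Chain rule:
P = 10/20 × 2/19 × 4/18 = 80/6840 = 2/171.

2/171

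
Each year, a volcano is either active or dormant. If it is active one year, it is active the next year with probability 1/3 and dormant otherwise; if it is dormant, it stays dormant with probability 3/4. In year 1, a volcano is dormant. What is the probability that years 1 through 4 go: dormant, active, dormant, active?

1/24

Year 1 is given. For each transition, use the conditional probability from the current state:
P(active | dormant) = 1/4; P(dormant | active) = 2/3; P(active | dormant) = 1/4.
P = 1/4 × 2/3 × 1/4 = 2/48 = 1/24.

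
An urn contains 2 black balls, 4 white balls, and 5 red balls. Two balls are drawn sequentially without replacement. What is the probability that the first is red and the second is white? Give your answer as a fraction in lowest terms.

2/11

Each draw changes the counts, so multiply the conditional probabilities along the sequence:
P = 5/11 × 4/10 = 20/110 = 2/11.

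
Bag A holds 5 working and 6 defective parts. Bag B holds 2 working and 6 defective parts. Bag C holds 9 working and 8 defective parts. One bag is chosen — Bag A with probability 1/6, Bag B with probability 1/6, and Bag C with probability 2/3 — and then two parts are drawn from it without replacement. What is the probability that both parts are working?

From Bag A: P(both working) = (5/11)(4/10) = 2/11.
From Bag B: P(both working) = (2/8)(1/7) = 1/28.
From Bag C: P(both working) = (9/17)(8/16) = 9/34.
Total probability = (1/6)(2/11) + (1/6)(1/28) + (2/3)(9/34) = 6683/31416.

6683/31416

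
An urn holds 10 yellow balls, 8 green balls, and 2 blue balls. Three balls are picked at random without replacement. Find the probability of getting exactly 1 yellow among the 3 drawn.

One ordering (yellow drawn first) has probability 10/20 × 10/19 × 9/18 = 900/6840 = 5/38.
There are C(3,1) = 3 such orderings, each equally likely, so P = 3 × 5/38 = 15/38.

15/38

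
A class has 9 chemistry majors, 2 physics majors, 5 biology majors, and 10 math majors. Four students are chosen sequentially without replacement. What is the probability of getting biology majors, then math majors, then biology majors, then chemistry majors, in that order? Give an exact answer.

3/598

Multiply the probability of each draw given the previous ones:
P = 5/26 × 10/25 × 4/24 × 9/23 = 1800/358800 = 3/598.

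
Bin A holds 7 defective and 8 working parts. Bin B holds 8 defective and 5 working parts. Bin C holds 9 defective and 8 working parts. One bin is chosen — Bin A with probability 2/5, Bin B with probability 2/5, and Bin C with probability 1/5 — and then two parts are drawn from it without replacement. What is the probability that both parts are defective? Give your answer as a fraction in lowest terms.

From Bin A: P(both defective) = (7/15)(6/14) = 1/5.
From Bin B: P(both defective) = (8/13)(7/12) = 14/39.
From Bin C: P(both defective) = (9/17)(8/16) = 9/34.
Total probability = (2/5)(1/5) + (2/5)(14/39) + (1/5)(9/34) = 9167/33150.

9167/33150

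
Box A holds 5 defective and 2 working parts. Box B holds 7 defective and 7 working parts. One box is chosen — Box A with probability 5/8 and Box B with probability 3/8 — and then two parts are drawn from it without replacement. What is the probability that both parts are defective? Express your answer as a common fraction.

839/2184

From Box A: P(both defective) = (5/7)(4/6) = 10/21.
From Box B: P(both defective) = (7/14)(6/13) = 3/13.
Total probability = (5/8)(10/21) + (3/8)(3/13) = 839/2184.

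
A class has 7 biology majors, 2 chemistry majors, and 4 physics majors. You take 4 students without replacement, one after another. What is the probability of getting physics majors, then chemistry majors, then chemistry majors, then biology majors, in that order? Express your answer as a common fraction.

7/2145

Multiply the probability of each draw given the previous ones:
P = 4/13 × 2/12 × 1/11 × 7/10 = 56/17160 = 7/2145.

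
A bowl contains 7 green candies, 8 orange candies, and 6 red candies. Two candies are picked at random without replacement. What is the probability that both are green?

P(all green) = 7/21 × 6/20 = 42/420 = 1/10.

1/10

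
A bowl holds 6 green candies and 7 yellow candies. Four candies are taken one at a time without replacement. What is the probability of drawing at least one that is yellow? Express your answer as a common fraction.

140/143

P(no yellow) = 6/13 × 5/12 × 4/11 × 3/10 = 360/17160 = 3/143.
P(at least one) = 1 − 3/143 = 140/143.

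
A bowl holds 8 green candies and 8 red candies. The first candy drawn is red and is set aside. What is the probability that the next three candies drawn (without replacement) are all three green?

With the first candy removed, 8 green remain out of 15.
P = 8/15 × 7/14 × 6/13 = 336/2730 = 8/65.

8/65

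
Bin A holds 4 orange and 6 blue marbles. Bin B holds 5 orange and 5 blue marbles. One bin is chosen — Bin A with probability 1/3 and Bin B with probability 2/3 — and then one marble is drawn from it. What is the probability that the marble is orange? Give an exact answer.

7/15

From Bin A: P(orange) = 4/10.
From Bin B: P(orange) = 5/10.
Total probability = (1/3)(4/10) + (2/3)(5/10) = 7/15.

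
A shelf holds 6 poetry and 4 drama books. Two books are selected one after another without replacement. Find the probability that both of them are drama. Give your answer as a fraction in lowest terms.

P(all drama) = 4/10 × 3/9 = 12/90 = 2/15.

2/15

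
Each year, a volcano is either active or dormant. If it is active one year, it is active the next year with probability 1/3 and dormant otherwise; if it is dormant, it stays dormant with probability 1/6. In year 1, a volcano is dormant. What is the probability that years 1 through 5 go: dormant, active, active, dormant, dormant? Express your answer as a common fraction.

5/162

Year 1 is given. For each transition, use the conditional probability from the current state:
P(active | dormant) = 5/6; P(active | active) = 1/3; P(dormant | active) = 2/3; P(dormant | dormant) = 1/6.
P = 5/6 × 1/3 × 2/3 × 1/6 = 10/324 = 5/162.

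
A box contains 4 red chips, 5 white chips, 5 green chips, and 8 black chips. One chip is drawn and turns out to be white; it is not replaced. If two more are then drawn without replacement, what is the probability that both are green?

1/21

After the first draw, 5 of the remaining 21 chips are green.
P = 5/21 × 4/20 = 20/420 = 1/21.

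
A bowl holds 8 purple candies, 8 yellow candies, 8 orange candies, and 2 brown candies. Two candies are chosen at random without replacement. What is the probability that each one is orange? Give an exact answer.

28/325

P = 8/26 × 7/25 = 56/650 = 28/325.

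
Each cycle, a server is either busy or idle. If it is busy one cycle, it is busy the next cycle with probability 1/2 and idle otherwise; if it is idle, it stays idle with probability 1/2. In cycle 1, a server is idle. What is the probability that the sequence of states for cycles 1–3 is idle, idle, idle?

1/4

Cycle 1 is given. For each transition, use the conditional probability from the current state:
P(idle | idle) = 1/2; P(idle | idle) = 1/2.
P = 1/2 × 1/2 = 1/4.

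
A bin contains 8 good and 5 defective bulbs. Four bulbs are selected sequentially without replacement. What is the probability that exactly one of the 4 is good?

One ordering (good drawn first) has probability 8/13 × 5/12 × 4/11 × 3/10 = 480/17160 = 4/143.
There are C(4,1) = 4 such orderings, each equally likely, so P = 4 × 4/143 = 16/143.

16/143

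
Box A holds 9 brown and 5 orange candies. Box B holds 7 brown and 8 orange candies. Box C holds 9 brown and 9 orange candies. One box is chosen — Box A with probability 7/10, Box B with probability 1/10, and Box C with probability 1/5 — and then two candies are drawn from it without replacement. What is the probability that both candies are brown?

From Box A: P(both brown) = (9/14)(8/13) = 36/91.
From Box B: P(both brown) = (7/15)(6/14) = 1/5.
From Box C: P(both brown) = (9/18)(8/17) = 4/17.
Total probability = (7/10)(36/91) + (1/10)(1/5) + (1/5)(4/17) = 3801/11050.

3801/11050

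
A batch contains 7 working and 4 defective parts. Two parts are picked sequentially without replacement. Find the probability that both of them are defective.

P(all defective) = 4/11 × 3/10 = 12/110 = 6/55.

6/55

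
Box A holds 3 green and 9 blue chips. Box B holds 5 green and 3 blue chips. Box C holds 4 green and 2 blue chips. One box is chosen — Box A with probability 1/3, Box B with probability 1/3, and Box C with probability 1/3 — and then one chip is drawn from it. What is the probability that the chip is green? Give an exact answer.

From Box A: P(green) = 3/12.
From Box B: P(green) = 5/8.
From Box C: P(green) = 4/6.
Total probability = (1/3)(3/12) + (1/3)(5/8) + (1/3)(4/6) = 37/72.

37/72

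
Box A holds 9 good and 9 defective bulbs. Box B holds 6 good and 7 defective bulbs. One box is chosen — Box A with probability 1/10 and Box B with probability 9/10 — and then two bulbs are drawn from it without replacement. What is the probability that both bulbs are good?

869/4420

From Box A: P(both good) = (9/18)(8/17) = 4/17.
From Box B: P(both good) = (6/13)(5/12) = 5/26.
Total probability = (1/10)(4/17) + (9/10)(5/26) = 869/4420.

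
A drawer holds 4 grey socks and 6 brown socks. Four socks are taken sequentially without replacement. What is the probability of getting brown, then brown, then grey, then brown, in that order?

Chain rule:
P = 6/10 × 5/9 × 4/8 × 4/7 = 480/5040 = 2/21.

2/21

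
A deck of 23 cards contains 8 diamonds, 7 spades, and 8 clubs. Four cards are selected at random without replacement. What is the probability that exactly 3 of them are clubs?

One ordering (clubs drawn first) has probability 8/23 × 7/22 × 6/21 × 15/20 = 5040/212520 = 6/253.
There are C(4,3) = 4 such orderings, each equally likely, so P = 4 × 6/253 = 24/253.

24/253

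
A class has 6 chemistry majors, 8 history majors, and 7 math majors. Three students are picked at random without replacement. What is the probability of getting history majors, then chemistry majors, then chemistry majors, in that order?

4/133

Each draw changes the counts, so multiply the conditional probabilities along the sequence:
P = 8/21 × 6/20 × 5/19 = 240/7980 = 4/133.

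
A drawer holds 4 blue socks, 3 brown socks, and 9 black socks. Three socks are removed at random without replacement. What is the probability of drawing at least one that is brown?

137/280

P(no brown) = 13/16 × 12/15 × 11/14 = 1716/3360 = 143/280.
P(at least one) = 1 − 143/280 = 137/280.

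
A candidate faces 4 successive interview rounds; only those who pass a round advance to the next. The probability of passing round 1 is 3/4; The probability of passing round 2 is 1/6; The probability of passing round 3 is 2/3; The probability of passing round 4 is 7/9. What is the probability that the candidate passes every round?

7/108

Multiplying along the chain,
P = 3/4 × 1/6 × 2/3 × 7/9 = 42/648 = 7/108.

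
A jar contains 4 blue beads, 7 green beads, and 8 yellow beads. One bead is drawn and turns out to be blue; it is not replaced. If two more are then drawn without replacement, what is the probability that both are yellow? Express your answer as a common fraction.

After the first draw, 8 of the remaining 18 beads are yellow.
P = 8/18 × 7/17 = 56/306 = 28/153.

28/153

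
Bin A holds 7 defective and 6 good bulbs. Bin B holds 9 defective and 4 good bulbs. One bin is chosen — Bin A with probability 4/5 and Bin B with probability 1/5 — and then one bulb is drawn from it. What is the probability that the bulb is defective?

From Bin A: P(defective) = 7/13.
From Bin B: P(defective) = 9/13.
Total probability = (4/5)(7/13) + (1/5)(9/13) = 37/65.

37/65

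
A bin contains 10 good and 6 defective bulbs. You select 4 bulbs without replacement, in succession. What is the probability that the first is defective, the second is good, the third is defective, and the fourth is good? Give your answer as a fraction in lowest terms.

45/728

Each draw changes the counts, so multiply the conditional probabilities along the sequence:
P = 6/16 × 10/15 × 5/14 × 9/13 = 2700/43680 = 45/728.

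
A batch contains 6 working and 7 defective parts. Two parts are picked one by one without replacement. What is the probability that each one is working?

5/26

P(all working) = 6/13 × 5/12 = 30/156 = 5/26.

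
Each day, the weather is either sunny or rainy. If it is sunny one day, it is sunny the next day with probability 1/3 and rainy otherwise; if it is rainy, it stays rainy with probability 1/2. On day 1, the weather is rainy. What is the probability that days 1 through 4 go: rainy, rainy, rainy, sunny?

Day 1 is given. For each transition, use the conditional probability from the current state:
P(rainy | rainy) = 1/2; P(rainy | rainy) = 1/2; P(sunny | rainy) = 1/2.
P = 1/2 × 1/2 × 1/2 = 1/8.

1/8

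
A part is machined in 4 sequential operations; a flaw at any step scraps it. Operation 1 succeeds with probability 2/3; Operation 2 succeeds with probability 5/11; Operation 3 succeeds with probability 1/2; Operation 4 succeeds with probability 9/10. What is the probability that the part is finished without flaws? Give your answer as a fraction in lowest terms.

3/22

The events are sequential, so multiply the conditional probabilities:
P = 2/3 × 5/11 × 1/2 × 9/10 = 90/660 = 3/22.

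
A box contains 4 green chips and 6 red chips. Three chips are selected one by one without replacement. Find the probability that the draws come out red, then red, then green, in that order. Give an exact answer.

1/6

Each draw changes the counts, so multiply the conditional probabilities along the sequence:
P = 6/10 × 5/9 × 4/8 = 120/720 = 1/6.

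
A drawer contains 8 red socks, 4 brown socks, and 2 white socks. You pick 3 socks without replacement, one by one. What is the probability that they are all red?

P(all red) = 8/14 × 7/13 × 6/12 = 336/2184 = 2/13.

2/13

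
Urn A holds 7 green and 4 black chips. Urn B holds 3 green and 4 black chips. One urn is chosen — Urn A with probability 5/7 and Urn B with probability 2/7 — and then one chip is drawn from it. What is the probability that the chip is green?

311/539

From Urn A: P(green) = 7/11.
From Urn B: P(green) = 3/7.
Total probability = (5/7)(7/11) + (2/7)(3/7) = 311/539.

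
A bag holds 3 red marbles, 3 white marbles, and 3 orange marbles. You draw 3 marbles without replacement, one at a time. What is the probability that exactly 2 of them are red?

3/14

One ordering (red drawn first) has probability 3/9 × 2/8 × 6/7 = 36/504 = 1/14.
There are C(3,2) = 3 such orderings, each equally likely, so P = 3 × 1/14 = 3/14.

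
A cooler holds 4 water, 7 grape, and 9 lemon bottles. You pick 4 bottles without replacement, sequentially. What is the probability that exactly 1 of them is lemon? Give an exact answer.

99/323

One ordering (lemon drawn first) has probability 9/20 × 11/19 × 10/18 × 9/17 = 8910/116280 = 99/1292.
There are C(4,1) = 4 such orderings, each equally likely, so P = 4 × 99/1292 = 99/323.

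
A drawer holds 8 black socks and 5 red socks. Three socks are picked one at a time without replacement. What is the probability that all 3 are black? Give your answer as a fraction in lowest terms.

28/143

P(every draw is black) = 8/13 × 7/12 × 6/11 = 336/1716 = 28/143.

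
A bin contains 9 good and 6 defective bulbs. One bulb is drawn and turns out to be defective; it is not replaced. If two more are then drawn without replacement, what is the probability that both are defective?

With the first bulb removed, 5 defective remain out of 14.
P = 5/14 × 4/13 = 20/182 = 10/91.

10/91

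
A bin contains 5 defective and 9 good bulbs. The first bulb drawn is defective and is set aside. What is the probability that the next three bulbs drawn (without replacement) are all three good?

42/143

With the first bulb removed, 9 good remain out of 13.
P = 9/13 × 8/12 × 7/11 = 504/1716 = 42/143.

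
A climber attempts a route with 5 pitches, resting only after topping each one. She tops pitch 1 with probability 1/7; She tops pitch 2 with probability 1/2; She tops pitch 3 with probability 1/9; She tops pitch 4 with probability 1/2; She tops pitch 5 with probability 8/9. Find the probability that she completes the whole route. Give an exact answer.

Multiplying along the chain,
P = 1/7 × 1/2 × 1/9 × 1/2 × 8/9 = 8/2268 = 2/567.

2/567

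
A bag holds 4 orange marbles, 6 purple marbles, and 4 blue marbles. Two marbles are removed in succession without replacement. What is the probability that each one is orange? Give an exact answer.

6/91

P(every draw is orange) = 4/14 × 3/13 = 12/182 = 6/91.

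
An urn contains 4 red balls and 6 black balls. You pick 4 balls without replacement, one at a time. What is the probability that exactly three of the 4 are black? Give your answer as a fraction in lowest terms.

8/21

One ordering (black drawn first) has probability 6/10 × 5/9 × 4/8 × 4/7 = 480/5040 = 2/21.
There are C(4,3) = 4 such orderings, each equally likely, so P = 4 × 2/21 = 8/21.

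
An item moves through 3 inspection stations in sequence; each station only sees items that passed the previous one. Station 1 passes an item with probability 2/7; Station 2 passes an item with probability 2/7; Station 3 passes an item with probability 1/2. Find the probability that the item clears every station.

Each stage is reached only if all earlier stages succeed, so
P = 2/7 × 2/7 × 1/2 = 4/98 = 2/49.

2/49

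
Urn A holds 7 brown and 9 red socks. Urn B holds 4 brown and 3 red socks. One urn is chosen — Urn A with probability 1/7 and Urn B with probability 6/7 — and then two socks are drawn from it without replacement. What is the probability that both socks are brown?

From Urn A: P(both brown) = (7/16)(6/15) = 7/40.
From Urn B: P(both brown) = (4/7)(3/6) = 2/7.
Total probability = (1/7)(7/40) + (6/7)(2/7) = 529/1960.

529/1960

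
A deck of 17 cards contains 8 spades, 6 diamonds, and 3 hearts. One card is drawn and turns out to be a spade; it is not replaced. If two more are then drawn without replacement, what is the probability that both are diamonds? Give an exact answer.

With the first card removed, 6 diamonds remain out of 16.
P = 6/16 × 5/15 = 30/240 = 1/8.

1/8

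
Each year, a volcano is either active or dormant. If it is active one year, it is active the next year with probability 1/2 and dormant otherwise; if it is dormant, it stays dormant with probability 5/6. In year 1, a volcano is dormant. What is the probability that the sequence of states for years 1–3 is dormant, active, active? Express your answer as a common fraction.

1/12

Year 1 is given. For each transition, use the conditional probability from the current state:
P(active | dormant) = 1/6; P(active | active) = 1/2.
P = 1/6 × 1/2 = 1/12.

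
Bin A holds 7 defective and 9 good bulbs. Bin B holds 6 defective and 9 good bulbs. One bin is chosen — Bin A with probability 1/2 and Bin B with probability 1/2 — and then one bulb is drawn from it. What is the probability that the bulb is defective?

67/160

From Bin A: P(defective) = 7/16.
From Bin B: P(defective) = 6/15.
Total probability = (1/2)(7/16) + (1/2)(6/15) = 67/160.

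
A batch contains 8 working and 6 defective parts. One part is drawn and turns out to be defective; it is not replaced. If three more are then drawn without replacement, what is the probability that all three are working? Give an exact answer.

28/143

With the first part removed, 8 working remain out of 13.
P = 8/13 × 7/12 × 6/11 = 336/1716 = 28/143.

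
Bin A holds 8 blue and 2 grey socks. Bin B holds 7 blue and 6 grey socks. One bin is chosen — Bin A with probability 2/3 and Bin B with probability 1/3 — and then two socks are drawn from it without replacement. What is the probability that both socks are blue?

From Bin A: P(both blue) = (8/10)(7/9) = 28/45.
From Bin B: P(both blue) = (7/13)(6/12) = 7/26.
Total probability = (2/3)(28/45) + (1/3)(7/26) = 1771/3510.

1771/3510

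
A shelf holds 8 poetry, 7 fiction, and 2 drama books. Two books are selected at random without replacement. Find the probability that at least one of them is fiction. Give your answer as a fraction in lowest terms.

P(no fiction) = 10/17 × 9/16 = 90/272 = 45/136.
P(at least one) = 1 − 45/136 = 91/136.

91/136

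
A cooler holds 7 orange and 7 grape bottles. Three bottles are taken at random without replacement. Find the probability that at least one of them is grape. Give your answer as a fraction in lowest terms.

P(no grape) = 7/14 × 6/13 × 5/12 = 210/2184 = 5/52.
P(at least one) = 1 − 5/52 = 47/52.

47/52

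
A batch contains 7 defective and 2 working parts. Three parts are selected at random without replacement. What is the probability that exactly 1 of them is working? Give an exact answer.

One ordering (working drawn first) has probability 2/9 × 7/8 × 6/7 = 84/504 = 1/6.
There are C(3,1) = 3 such orderings, each equally likely, so P = 3 × 1/6 = 1/2.

1/2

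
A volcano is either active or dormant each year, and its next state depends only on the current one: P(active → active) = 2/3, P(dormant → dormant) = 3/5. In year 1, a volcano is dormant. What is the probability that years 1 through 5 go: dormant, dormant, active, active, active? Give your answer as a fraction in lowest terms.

8/75

Year 1 is given. For each transition, use the conditional probability from the current state:
P(dormant | dormant) = 3/5; P(active | dormant) = 2/5; P(active | active) = 2/3; P(active | active) = 2/3.
P = 3/5 × 2/5 × 2/3 × 2/3 = 24/225 = 8/75.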